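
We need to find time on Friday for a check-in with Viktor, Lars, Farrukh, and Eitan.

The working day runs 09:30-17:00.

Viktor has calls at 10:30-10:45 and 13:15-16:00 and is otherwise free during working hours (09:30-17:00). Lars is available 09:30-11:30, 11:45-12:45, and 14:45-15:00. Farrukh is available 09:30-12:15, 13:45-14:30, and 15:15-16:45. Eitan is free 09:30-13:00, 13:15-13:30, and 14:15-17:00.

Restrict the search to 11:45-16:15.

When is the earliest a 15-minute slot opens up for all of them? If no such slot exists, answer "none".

Viktor free within 09:30–17:00: 09:30–10:30, 10:45–13:15, 16:00–17:00.
Viktor ∩ Lars: 09:30–10:30, 10:45–11:30, 11:45–12:45.
Viktor ∩ Lars ∩ Farrukh: 09:30–10:30, 10:45–11:30, 11:45–12:15.
Viktor ∩ Lars ∩ Farrukh ∩ Eitan: 09:30–10:30, 10:45–11:30, 11:45–12:15.
Restricted to 11:45–16:15: 11:45–12:15.
Windows ≥ 15 min: 11:45–12:15.
Earliest such window starts at 11:45.

11:45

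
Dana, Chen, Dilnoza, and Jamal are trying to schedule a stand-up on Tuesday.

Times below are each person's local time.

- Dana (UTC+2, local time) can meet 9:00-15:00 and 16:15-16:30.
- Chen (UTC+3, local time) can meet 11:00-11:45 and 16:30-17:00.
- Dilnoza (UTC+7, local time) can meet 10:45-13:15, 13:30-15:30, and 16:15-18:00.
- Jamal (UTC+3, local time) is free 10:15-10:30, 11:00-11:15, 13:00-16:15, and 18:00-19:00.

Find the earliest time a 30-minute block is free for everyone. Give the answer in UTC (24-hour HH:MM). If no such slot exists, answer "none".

Dana → UTC: 07:00–13:00, 14:15–14:30.
Chen → UTC: 08:00–08:45, 13:30–14:00.
Dilnoza → UTC: 03:45–06:15, 06:30–08:30, 09:15–11:00.
Jamal → UTC: 07:15–07:30, 08:00–08:15, 10:00–13:15, 15:00–16:00.
Dana ∩ Chen: 08:00–08:45.
Dana ∩ Chen ∩ Dilnoza: 08:00–08:30.
Dana ∩ Chen ∩ Dilnoza ∩ Jamal: 08:00–08:15.
Windows ≥ 30 min: (none).

none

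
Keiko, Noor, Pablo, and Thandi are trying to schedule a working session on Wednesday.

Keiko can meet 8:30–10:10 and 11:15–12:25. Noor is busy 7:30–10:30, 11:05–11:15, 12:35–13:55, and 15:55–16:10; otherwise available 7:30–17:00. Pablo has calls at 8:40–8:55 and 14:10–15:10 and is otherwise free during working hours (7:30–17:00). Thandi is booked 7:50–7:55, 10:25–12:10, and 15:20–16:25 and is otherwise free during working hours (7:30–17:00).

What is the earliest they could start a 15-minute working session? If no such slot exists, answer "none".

Noor free within 07:30–17:00: 10:30–11:05, 11:15–12:35, 13:55–15:55, 16:10–17:00.
Pablo free within 07:30–17:00: 07:30–08:40, 08:55–14:10, 15:10–17:00.
Thandi free within 07:30–17:00: 07:30–07:50, 07:55–10:25, 12:10–15:20, 16:25–17:00.
Keiko ∩ Noor: 11:15–12:25.
Keiko ∩ Noor ∩ Pablo: 11:15–12:25.
Keiko ∩ Noor ∩ Pablo ∩ Thandi: 12:10–12:25.
Windows ≥ 15 min: 12:10–12:25.
Earliest such window starts at 12:10.

12:10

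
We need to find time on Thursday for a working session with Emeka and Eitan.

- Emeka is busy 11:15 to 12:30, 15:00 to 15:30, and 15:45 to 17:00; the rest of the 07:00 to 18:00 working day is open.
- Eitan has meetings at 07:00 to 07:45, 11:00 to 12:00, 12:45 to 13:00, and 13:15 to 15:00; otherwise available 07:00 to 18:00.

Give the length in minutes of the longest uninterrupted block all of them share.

195 minutes

Emeka free within 07:00–18:00: 07:00–11:15, 12:30–15:00, 15:30–15:45, 17:00–18:00.
Eitan free within 07:00–18:00: 07:45–11:00, 12:00–12:45, 13:00–13:15, 15:00–18:00.
Emeka ∩ Eitan: 07:45–11:00, 12:30–12:45, 13:00–13:15, 15:30–15:45, 17:00–18:00.
Common window lengths: 195, 15, 15, 15, 60 min; longest is 195.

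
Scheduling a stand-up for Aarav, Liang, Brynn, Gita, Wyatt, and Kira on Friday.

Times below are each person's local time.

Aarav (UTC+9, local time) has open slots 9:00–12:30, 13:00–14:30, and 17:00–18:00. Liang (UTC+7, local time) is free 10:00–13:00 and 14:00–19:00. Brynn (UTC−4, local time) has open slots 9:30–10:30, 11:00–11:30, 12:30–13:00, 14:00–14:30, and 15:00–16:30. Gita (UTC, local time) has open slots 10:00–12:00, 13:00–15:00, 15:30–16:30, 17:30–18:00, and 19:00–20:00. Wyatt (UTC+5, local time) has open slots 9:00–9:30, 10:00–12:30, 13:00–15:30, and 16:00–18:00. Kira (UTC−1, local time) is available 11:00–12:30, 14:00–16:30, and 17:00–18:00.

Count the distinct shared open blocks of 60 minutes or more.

0

Aarav → UTC: 00:00–03:30, 04:00–05:30, 08:00–09:00.
Liang → UTC: 03:00–06:00, 07:00–12:00.
Brynn → UTC: 13:30–14:30, 15:00–15:30, 16:30–17:00, 18:00–18:30, 19:00–20:30.
Gita → UTC: 10:00–12:00, 13:00–15:00, 15:30–16:30, 17:30–18:00, 19:00–20:00.
Wyatt → UTC: 04:00–04:30, 05:00–07:30, 08:00–10:30, 11:00–13:00.
Kira → UTC: 12:00–13:30, 15:00–17:30, 18:00–19:00.
Aarav ∩ Liang: 03:00–03:30, 04:00–05:30, 08:00–09:00.
Aarav ∩ Liang ∩ Brynn: (none).
Aarav ∩ Liang ∩ Brynn ∩ Gita: (none).
Aarav ∩ Liang ∩ Brynn ∩ Gita ∩ Wyatt: (none).
Aarav ∩ Liang ∩ Brynn ∩ Gita ∩ Wyatt ∩ Kira: (none).
Windows ≥ 60 min: (none).
That's 0 windows.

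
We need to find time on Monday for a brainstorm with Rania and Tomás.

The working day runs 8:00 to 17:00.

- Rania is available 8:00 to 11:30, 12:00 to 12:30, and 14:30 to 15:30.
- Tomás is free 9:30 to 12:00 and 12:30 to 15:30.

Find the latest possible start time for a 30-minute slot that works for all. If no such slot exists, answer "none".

Rania ∩ Tomás: 09:30–11:30, 14:30–15:30.
Windows ≥ 30 min: 09:30–11:30, 14:30–15:30.
Latest start in the last window 14:30–15:30 is 15:30 − 30 min = 15:00.

15:00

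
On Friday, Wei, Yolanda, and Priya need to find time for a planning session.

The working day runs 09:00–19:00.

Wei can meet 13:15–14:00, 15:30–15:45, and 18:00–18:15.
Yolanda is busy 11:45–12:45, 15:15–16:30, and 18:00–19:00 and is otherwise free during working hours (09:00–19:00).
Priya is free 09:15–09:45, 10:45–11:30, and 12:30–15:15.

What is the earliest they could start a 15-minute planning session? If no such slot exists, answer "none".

Yolanda free within 09:00–19:00: 09:00–11:45, 12:45–15:15, 16:30–18:00.
Wei ∩ Yolanda: 13:15–14:00.
Wei ∩ Yolanda ∩ Priya: 13:15–14:00.
Windows ≥ 15 min: 13:15–14:00.
Earliest such window starts at 13:15.

13:15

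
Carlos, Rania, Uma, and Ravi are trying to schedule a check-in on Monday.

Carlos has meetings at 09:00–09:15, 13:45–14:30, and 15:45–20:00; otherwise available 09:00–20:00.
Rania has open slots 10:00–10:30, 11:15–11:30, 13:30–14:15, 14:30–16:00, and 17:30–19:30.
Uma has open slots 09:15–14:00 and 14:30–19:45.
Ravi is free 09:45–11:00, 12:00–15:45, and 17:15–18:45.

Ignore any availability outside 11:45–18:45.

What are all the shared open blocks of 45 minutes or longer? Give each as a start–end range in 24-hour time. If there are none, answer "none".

Carlos free within 09:00–20:00: 09:15–13:45, 14:30–15:45.
Carlos ∩ Rania: 10:00–10:30, 11:15–11:30, 13:30–13:45, 14:30–15:45.
Carlos ∩ Rania ∩ Uma: 10:00–10:30, 11:15–11:30, 13:30–13:45, 14:30–15:45.
Carlos ∩ Rania ∩ Uma ∩ Ravi: 10:00–10:30, 13:30–13:45, 14:30–15:45.
Restricted to 11:45–18:45: 13:30–13:45, 14:30–15:45.
Windows ≥ 45 min: 14:30–15:45.

14:30–15:45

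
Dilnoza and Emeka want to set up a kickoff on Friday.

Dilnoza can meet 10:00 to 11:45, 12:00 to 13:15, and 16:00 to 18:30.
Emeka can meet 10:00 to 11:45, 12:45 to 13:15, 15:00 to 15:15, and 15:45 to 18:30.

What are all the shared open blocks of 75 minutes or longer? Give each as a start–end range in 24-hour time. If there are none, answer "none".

10:00–11:45, 16:00–18:30

Dilnoza ∩ Emeka: 10:00–11:45, 12:45–13:15, 16:00–18:30.
Windows ≥ 75 min: 10:00–11:45, 16:00–18:30.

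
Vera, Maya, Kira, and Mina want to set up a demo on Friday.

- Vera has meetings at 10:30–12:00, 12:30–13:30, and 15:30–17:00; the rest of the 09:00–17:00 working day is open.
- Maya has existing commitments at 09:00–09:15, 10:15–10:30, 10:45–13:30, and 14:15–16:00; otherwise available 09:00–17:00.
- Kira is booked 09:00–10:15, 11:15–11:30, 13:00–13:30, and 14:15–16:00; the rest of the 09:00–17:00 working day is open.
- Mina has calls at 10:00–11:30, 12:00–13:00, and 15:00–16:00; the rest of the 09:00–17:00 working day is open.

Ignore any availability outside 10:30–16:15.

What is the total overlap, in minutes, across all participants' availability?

45 minutes

Vera free within 09:00–17:00: 09:00–10:30, 12:00–12:30, 13:30–15:30.
Maya free within 09:00–17:00: 09:15–10:15, 10:30–10:45, 13:30–14:15, 16:00–17:00.
Kira free within 09:00–17:00: 10:15–11:15, 11:30–13:00, 13:30–14:15, 16:00–17:00.
Mina free within 09:00–17:00: 09:00–10:00, 11:30–12:00, 13:00–15:00, 16:00–17:00.
Vera ∩ Maya: 09:15–10:15, 13:30–14:15.
Vera ∩ Maya ∩ Kira: 13:30–14:15.
Vera ∩ Maya ∩ Kira ∩ Mina: 13:30–14:15.
Restricted to 10:30–16:15: 13:30–14:15.
Total common minutes: 45.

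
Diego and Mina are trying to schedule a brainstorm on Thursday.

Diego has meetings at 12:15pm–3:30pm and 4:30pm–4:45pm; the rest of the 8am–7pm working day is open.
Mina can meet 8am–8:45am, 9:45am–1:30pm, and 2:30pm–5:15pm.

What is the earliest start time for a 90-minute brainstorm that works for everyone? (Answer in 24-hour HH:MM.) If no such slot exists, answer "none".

Diego free within 08:00–19:00: 08:00–12:15, 15:30–16:30, 16:45–19:00.
Diego ∩ Mina: 08:00–08:45, 09:45–12:15, 15:30–16:30, 16:45–17:15.
Windows ≥ 90 min: 09:45–12:15.
Earliest such window starts at 09:45.

09:45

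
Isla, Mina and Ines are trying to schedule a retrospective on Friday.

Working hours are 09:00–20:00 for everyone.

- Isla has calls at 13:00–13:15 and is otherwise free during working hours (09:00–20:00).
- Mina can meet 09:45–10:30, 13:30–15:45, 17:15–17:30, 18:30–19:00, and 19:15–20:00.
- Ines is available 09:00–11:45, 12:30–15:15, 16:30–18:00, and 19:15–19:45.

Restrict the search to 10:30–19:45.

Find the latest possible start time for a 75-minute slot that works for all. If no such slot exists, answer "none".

14:00

Isla free within 09:00–20:00: 09:00–13:00, 13:15–20:00.
Isla ∩ Mina: 09:45–10:30, 13:30–15:45, 17:15–17:30, 18:30–19:00, 19:15–20:00.
Isla ∩ Mina ∩ Ines: 09:45–10:30, 13:30–15:15, 17:15–17:30, 19:15–19:45.
Restricted to 10:30–19:45: 13:30–15:15, 17:15–17:30, 19:15–19:45.
Windows ≥ 75 min: 13:30–15:15.
Latest start in the last window 13:30–15:15 is 15:15 − 75 min = 14:00.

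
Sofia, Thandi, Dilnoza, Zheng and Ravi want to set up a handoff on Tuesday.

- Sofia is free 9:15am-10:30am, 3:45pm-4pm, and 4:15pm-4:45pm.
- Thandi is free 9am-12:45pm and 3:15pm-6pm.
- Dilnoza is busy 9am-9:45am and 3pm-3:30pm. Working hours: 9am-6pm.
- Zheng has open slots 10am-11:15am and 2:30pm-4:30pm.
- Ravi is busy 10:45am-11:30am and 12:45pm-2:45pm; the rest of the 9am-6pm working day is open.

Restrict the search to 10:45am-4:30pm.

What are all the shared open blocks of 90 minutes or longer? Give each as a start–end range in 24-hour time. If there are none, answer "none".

none

Dilnoza free within 09:00–18:00: 09:45–15:00, 15:30–18:00.
Ravi free within 09:00–18:00: 09:00–10:45, 11:30–12:45, 14:45–18:00.
Sofia ∩ Thandi: 09:15–10:30, 15:45–16:00, 16:15–16:45.
Sofia ∩ Thandi ∩ Dilnoza: 09:45–10:30, 15:45–16:00, 16:15–16:45.
Sofia ∩ Thandi ∩ Dilnoza ∩ Zheng: 10:00–10:30, 15:45–16:00, 16:15–16:30.
Sofia ∩ Thandi ∩ Dilnoza ∩ Zheng ∩ Ravi: 10:00–10:30, 15:45–16:00, 16:15–16:30.
Restricted to 10:45–16:30: 15:45–16:00, 16:15–16:30.
Windows ≥ 90 min: (none).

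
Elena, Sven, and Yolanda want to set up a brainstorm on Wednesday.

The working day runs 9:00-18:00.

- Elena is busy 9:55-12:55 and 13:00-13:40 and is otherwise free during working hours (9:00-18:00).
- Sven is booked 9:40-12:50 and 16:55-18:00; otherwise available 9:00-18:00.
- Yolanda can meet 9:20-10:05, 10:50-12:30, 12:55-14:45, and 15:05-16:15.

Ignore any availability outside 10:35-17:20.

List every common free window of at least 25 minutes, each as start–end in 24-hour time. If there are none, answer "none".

Elena free within 09:00–18:00: 09:00–09:55, 12:55–13:00, 13:40–18:00.
Sven free within 09:00–18:00: 09:00–09:40, 12:50–16:55.
Elena ∩ Sven: 09:00–09:40, 12:55–13:00, 13:40–16:55.
Elena ∩ Sven ∩ Yolanda: 09:20–09:40, 12:55–13:00, 13:40–14:45, 15:05–16:15.
Restricted to 10:35–17:20: 12:55–13:00, 13:40–14:45, 15:05–16:15.
Windows ≥ 25 min: 13:40–14:45, 15:05–16:15.

13:40–14:45, 15:05–16:15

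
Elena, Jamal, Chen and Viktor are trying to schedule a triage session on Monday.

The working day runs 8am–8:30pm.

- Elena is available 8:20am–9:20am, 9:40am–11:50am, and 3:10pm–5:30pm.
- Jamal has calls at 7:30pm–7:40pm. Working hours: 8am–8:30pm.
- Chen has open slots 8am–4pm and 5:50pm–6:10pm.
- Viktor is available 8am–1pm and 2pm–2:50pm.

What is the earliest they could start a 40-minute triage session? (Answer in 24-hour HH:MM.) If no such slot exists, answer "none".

08:20

Jamal free within 08:00–20:30: 08:00–19:30, 19:40–20:30.
Elena ∩ Jamal: 08:20–09:20, 09:40–11:50, 15:10–17:30.
Elena ∩ Jamal ∩ Chen: 08:20–09:20, 09:40–11:50, 15:10–16:00.
Elena ∩ Jamal ∩ Chen ∩ Viktor: 08:20–09:20, 09:40–11:50.
Windows ≥ 40 min: 08:20–09:20, 09:40–11:50.
Earliest such window starts at 08:20.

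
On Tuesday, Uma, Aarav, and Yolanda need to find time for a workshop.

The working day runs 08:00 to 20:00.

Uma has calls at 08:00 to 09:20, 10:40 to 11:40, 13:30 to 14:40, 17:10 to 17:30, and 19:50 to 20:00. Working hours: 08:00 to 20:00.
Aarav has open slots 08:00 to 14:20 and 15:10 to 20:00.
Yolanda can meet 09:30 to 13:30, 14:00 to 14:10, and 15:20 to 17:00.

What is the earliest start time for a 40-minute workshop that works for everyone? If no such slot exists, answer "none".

Uma free within 08:00–20:00: 09:20–10:40, 11:40–13:30, 14:40–17:10, 17:30–19:50.
Uma ∩ Aarav: 09:20–10:40, 11:40–13:30, 15:10–17:10, 17:30–19:50.
Uma ∩ Aarav ∩ Yolanda: 09:30–10:40, 11:40–13:30, 15:20–17:00.
Windows ≥ 40 min: 09:30–10:40, 11:40–13:30, 15:20–17:00.
Earliest such window starts at 09:30.

09:30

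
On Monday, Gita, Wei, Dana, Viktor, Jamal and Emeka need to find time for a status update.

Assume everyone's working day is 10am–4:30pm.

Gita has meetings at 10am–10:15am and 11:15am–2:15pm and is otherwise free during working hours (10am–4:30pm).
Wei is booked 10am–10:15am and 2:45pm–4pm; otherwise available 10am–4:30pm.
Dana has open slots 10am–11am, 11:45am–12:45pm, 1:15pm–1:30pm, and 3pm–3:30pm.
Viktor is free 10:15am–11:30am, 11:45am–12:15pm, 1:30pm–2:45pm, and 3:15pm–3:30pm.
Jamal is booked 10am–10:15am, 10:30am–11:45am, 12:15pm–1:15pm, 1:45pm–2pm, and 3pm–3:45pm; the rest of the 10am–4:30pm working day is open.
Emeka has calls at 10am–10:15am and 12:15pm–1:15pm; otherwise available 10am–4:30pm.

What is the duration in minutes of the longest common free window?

15 minutes

Gita free within 10:00–16:30: 10:15–11:15, 14:15–16:30.
Wei free within 10:00–16:30: 10:15–14:45, 16:00–16:30.
Jamal free within 10:00–16:30: 10:15–10:30, 11:45–12:15, 13:15–13:45, 14:00–15:00, 15:45–16:30.
Emeka free within 10:00–16:30: 10:15–12:15, 13:15–16:30.
Gita ∩ Wei: 10:15–11:15, 14:15–14:45, 16:00–16:30.
Gita ∩ Wei ∩ Dana: 10:15–11:00.
Gita ∩ Wei ∩ Dana ∩ Viktor: 10:15–11:00.
Gita ∩ Wei ∩ Dana ∩ Viktor ∩ Jamal: 10:15–10:30.
Gita ∩ Wei ∩ Dana ∩ Viktor ∩ Jamal ∩ Emeka: 10:15–10:30.
Single common window of 15 minutes.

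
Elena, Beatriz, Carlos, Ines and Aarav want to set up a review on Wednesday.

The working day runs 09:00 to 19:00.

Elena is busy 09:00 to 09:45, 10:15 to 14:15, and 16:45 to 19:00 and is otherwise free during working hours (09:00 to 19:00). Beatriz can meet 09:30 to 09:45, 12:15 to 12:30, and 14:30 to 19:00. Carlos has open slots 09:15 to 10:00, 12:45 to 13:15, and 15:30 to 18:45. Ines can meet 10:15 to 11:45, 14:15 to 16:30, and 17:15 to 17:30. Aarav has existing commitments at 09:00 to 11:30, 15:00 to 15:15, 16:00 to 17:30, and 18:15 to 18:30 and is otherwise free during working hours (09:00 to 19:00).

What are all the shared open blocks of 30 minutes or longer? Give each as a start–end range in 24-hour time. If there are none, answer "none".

Elena free within 09:00–19:00: 09:45–10:15, 14:15–16:45.
Aarav free within 09:00–19:00: 11:30–15:00, 15:15–16:00, 17:30–18:15, 18:30–19:00.
Elena ∩ Beatriz: 14:30–16:45.
Elena ∩ Beatriz ∩ Carlos: 15:30–16:45.
Elena ∩ Beatriz ∩ Carlos ∩ Ines: 15:30–16:30.
Elena ∩ Beatriz ∩ Carlos ∩ Ines ∩ Aarav: 15:30–16:00.
Windows ≥ 30 min: 15:30–16:00.

15:30–16:00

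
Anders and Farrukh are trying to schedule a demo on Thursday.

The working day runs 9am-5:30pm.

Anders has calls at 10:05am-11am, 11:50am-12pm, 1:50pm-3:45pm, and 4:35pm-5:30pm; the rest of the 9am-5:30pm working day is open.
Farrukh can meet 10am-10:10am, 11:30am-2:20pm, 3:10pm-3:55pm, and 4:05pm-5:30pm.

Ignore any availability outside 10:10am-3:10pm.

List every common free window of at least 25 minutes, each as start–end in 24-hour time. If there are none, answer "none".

12:00–13:50

Anders free within 09:00–17:30: 09:00–10:05, 11:00–11:50, 12:00–13:50, 15:45–16:35.
Anders ∩ Farrukh: 10:00–10:05, 11:30–11:50, 12:00–13:50, 15:45–15:55, 16:05–16:35.
Restricted to 10:10–15:10: 11:30–11:50, 12:00–13:50.
Windows ≥ 25 min: 12:00–13:50.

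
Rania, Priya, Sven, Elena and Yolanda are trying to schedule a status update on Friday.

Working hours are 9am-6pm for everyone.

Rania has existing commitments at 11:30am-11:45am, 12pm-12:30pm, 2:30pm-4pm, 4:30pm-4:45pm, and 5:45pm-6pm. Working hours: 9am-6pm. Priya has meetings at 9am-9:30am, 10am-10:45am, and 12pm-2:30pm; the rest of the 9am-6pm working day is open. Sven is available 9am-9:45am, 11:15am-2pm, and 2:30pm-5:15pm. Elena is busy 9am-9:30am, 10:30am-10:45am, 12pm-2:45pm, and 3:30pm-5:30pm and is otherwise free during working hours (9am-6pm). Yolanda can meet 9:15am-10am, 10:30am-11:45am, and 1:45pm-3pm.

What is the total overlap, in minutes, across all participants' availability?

30 minutes

Rania free within 09:00–18:00: 09:00–11:30, 11:45–12:00, 12:30–14:30, 16:00–16:30, 16:45–17:45.
Priya free within 09:00–18:00: 09:30–10:00, 10:45–12:00, 14:30–18:00.
Elena free within 09:00–18:00: 09:30–10:30, 10:45–12:00, 14:45–15:30, 17:30–18:00.
Rania ∩ Priya: 09:30–10:00, 10:45–11:30, 11:45–12:00, 16:00–16:30, 16:45–17:45.
Rania ∩ Priya ∩ Sven: 09:30–09:45, 11:15–11:30, 11:45–12:00, 16:00–16:30, 16:45–17:15.
Rania ∩ Priya ∩ Sven ∩ Elena: 09:30–09:45, 11:15–11:30, 11:45–12:00.
Rania ∩ Priya ∩ Sven ∩ Elena ∩ Yolanda: 09:30–09:45, 11:15–11:30.
Total common minutes: 15 + 15 = 30.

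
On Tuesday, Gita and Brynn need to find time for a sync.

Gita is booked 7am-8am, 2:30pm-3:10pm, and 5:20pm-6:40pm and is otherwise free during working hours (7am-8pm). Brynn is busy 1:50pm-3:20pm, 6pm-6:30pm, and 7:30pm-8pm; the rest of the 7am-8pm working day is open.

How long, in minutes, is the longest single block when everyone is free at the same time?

Gita free within 07:00–20:00: 08:00–14:30, 15:10–17:20, 18:40–20:00.
Brynn free within 07:00–20:00: 07:00–13:50, 15:20–18:00, 18:30–19:30.
Gita ∩ Brynn: 08:00–13:50, 15:20–17:20, 18:40–19:30.
Common window lengths: 350, 120, 50 min; longest is 350.

350 minutes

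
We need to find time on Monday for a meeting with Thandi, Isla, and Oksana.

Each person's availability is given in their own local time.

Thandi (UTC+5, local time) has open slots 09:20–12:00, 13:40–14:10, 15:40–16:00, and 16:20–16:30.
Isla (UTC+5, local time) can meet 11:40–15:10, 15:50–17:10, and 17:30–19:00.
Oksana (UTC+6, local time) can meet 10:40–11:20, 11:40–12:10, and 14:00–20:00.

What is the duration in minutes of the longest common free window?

30 minutes

Thandi → UTC: 04:20–07:00, 08:40–09:10, 10:40–11:00, 11:20–11:30.
Isla → UTC: 06:40–10:10, 10:50–12:10, 12:30–14:00.
Oksana → UTC: 04:40–05:20, 05:40–06:10, 08:00–14:00.
Thandi ∩ Isla: 06:40–07:00, 08:40–09:10, 10:50–11:00, 11:20–11:30.
Thandi ∩ Isla ∩ Oksana: 08:40–09:10, 10:50–11:00, 11:20–11:30.
Common window lengths: 30, 10, 10 min; longest is 30.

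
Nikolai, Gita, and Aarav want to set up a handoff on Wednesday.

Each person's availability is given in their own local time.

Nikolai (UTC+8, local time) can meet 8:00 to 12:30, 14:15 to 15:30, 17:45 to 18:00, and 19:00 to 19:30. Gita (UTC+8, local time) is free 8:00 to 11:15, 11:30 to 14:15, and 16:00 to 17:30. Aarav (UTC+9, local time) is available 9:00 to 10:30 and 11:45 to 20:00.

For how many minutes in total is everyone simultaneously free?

Nikolai → UTC: 00:00–04:30, 06:15–07:30, 09:45–10:00, 11:00–11:30.
Gita → UTC: 00:00–03:15, 03:30–06:15, 08:00–09:30.
Aarav → UTC: 00:00–01:30, 02:45–11:00.
Nikolai ∩ Gita: 00:00–03:15, 03:30–04:30.
Nikolai ∩ Gita ∩ Aarav: 00:00–01:30, 02:45–03:15, 03:30–04:30.
Total common minutes: 90 + 30 + 60 = 180.

180 minutes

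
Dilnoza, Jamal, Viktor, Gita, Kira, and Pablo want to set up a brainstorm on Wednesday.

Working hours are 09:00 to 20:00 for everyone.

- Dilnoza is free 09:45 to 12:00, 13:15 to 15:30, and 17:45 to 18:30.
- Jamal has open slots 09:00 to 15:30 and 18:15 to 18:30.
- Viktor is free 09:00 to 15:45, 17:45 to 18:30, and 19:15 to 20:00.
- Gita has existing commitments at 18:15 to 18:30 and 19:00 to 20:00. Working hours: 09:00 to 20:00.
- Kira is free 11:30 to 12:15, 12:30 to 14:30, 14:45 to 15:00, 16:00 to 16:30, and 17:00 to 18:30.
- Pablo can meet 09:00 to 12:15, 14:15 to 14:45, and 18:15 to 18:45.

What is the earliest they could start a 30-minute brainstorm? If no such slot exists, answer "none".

11:30

Gita free within 09:00–20:00: 09:00–18:15, 18:30–19:00.
Dilnoza ∩ Jamal: 09:45–12:00, 13:15–15:30, 18:15–18:30.
Dilnoza ∩ Jamal ∩ Viktor: 09:45–12:00, 13:15–15:30, 18:15–18:30.
Dilnoza ∩ Jamal ∩ Viktor ∩ Gita: 09:45–12:00, 13:15–15:30.
Dilnoza ∩ Jamal ∩ Viktor ∩ Gita ∩ Kira: 11:30–12:00, 13:15–14:30, 14:45–15:00.
Dilnoza ∩ Jamal ∩ Viktor ∩ Gita ∩ Kira ∩ Pablo: 11:30–12:00, 14:15–14:30.
Windows ≥ 30 min: 11:30–12:00.
Earliest such window starts at 11:30.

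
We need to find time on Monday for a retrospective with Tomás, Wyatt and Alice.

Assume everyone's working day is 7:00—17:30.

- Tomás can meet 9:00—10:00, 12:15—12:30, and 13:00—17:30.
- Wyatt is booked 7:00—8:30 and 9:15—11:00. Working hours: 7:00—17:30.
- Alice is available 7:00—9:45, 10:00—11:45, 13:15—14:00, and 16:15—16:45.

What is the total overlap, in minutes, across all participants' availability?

Wyatt free within 07:00–17:30: 08:30–09:15, 11:00–17:30.
Tomás ∩ Wyatt: 09:00–09:15, 12:15–12:30, 13:00–17:30.
Tomás ∩ Wyatt ∩ Alice: 09:00–09:15, 13:15–14:00, 16:15–16:45.
Total common minutes: 15 + 45 + 30 = 90.

90 minutes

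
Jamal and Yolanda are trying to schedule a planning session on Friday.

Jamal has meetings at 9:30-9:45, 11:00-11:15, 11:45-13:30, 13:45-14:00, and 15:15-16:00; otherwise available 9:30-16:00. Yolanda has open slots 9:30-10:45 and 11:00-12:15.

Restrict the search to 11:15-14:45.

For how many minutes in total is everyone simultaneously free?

30 minutes

Jamal free within 09:30–16:00: 09:45–11:00, 11:15–11:45, 13:30–13:45, 14:00–15:15.
Jamal ∩ Yolanda: 09:45–10:45, 11:15–11:45.
Restricted to 11:15–14:45: 11:15–11:45.
Total common minutes: 30.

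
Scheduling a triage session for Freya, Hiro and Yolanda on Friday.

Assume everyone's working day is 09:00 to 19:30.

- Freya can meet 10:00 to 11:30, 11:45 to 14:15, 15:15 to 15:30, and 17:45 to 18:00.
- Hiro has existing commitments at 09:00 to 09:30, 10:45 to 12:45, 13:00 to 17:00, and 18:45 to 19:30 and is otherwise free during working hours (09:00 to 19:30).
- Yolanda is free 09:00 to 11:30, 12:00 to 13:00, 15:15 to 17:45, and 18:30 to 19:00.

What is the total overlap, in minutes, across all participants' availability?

Hiro free within 09:00–19:30: 09:30–10:45, 12:45–13:00, 17:00–18:45.
Freya ∩ Hiro: 10:00–10:45, 12:45–13:00, 17:45–18:00.
Freya ∩ Hiro ∩ Yolanda: 10:00–10:45, 12:45–13:00.
Total common minutes: 45 + 15 = 60.

60 minutes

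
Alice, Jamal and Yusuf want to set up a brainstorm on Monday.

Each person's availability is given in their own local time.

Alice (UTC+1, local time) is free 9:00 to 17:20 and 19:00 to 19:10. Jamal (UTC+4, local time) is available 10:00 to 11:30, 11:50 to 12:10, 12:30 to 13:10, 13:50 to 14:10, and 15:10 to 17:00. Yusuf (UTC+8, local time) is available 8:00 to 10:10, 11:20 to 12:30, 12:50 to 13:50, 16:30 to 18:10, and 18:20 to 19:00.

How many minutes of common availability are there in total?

60 minutes

Alice → UTC: 08:00–16:20, 18:00–18:10.
Jamal → UTC: 06:00–07:30, 07:50–08:10, 08:30–09:10, 09:50–10:10, 11:10–13:00.
Yusuf → UTC: 00:00–02:10, 03:20–04:30, 04:50–05:50, 08:30–10:10, 10:20–11:00.
Alice ∩ Jamal: 08:00–08:10, 08:30–09:10, 09:50–10:10, 11:10–13:00.
Alice ∩ Jamal ∩ Yusuf: 08:30–09:10, 09:50–10:10.
Total common minutes: 40 + 20 = 60.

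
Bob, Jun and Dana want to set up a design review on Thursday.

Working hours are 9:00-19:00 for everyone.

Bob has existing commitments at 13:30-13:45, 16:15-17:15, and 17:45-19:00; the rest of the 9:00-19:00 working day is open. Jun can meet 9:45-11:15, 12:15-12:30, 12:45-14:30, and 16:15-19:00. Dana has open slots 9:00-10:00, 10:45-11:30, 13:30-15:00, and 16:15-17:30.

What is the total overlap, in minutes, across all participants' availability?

105 minutes

Bob free within 09:00–19:00: 09:00–13:30, 13:45–16:15, 17:15–17:45.
Bob ∩ Jun: 09:45–11:15, 12:15–12:30, 12:45–13:30, 13:45–14:30, 17:15–17:45.
Bob ∩ Jun ∩ Dana: 09:45–10:00, 10:45–11:15, 13:45–14:30, 17:15–17:30.
Total common minutes: 15 + 30 + 45 + 15 = 105.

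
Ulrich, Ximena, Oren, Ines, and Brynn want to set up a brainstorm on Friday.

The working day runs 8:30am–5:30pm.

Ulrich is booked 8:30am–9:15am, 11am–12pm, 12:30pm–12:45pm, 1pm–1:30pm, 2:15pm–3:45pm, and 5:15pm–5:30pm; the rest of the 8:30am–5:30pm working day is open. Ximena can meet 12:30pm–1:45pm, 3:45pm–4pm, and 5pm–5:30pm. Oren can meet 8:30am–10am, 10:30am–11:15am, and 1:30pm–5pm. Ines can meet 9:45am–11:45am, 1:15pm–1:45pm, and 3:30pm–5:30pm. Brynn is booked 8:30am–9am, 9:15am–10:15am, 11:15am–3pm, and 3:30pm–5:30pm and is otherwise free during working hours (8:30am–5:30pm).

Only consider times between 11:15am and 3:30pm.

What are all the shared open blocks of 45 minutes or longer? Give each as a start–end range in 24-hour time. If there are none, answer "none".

Ulrich free within 08:30–17:30: 09:15–11:00, 12:00–12:30, 12:45–13:00, 13:30–14:15, 15:45–17:15.
Brynn free within 08:30–17:30: 09:00–09:15, 10:15–11:15, 15:00–15:30.
Ulrich ∩ Ximena: 12:45–13:00, 13:30–13:45, 15:45–16:00, 17:00–17:15.
Ulrich ∩ Ximena ∩ Oren: 13:30–13:45, 15:45–16:00.
Ulrich ∩ Ximena ∩ Oren ∩ Ines: 13:30–13:45, 15:45–16:00.
Ulrich ∩ Ximena ∩ Oren ∩ Ines ∩ Brynn: (none).
Restricted to 11:15–15:30: (none).
Windows ≥ 45 min: (none).

none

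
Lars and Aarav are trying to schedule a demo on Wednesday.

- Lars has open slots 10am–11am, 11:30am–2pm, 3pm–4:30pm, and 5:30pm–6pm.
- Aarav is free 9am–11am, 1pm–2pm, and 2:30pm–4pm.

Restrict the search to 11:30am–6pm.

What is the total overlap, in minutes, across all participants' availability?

Lars ∩ Aarav: 10:00–11:00, 13:00–14:00, 15:00–16:00.
Restricted to 11:30–18:00: 13:00–14:00, 15:00–16:00.
Total common minutes: 60 + 60 = 120.

120 minutes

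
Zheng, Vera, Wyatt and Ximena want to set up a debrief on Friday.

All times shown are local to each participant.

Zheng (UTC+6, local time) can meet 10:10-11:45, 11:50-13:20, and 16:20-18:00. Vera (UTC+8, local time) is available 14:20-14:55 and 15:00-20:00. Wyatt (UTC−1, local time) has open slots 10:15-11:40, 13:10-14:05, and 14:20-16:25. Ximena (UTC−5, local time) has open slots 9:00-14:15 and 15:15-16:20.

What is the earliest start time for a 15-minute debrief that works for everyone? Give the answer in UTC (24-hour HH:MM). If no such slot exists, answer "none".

Zheng → UTC: 04:10–05:45, 05:50–07:20, 10:20–12:00.
Vera → UTC: 06:20–06:55, 07:00–12:00.
Wyatt → UTC: 11:15–12:40, 14:10–15:05, 15:20–17:25.
Ximena → UTC: 14:00–19:15, 20:15–21:20.
Zheng ∩ Vera: 06:20–06:55, 07:00–07:20, 10:20–12:00.
Zheng ∩ Vera ∩ Wyatt: 11:15–12:00.
Zheng ∩ Vera ∩ Wyatt ∩ Ximena: (none).
Windows ≥ 15 min: (none).

none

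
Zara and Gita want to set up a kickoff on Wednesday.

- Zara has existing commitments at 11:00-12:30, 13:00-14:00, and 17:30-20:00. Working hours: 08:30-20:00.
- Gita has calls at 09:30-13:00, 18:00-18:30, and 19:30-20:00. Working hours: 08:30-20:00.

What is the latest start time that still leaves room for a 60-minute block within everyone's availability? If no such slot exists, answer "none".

16:30

Zara free within 08:30–20:00: 08:30–11:00, 12:30–13:00, 14:00–17:30.
Gita free within 08:30–20:00: 08:30–09:30, 13:00–18:00, 18:30–19:30.
Zara ∩ Gita: 08:30–09:30, 14:00–17:30.
Windows ≥ 60 min: 08:30–09:30, 14:00–17:30.
Latest start in the last window 14:00–17:30 is 17:30 − 60 min = 16:30.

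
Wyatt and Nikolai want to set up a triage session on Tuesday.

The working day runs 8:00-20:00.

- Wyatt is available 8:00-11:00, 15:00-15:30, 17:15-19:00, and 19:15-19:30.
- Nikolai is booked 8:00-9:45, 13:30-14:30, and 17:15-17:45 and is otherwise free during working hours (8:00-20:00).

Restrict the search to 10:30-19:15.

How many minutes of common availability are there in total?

135 minutes

Nikolai free within 08:00–20:00: 09:45–13:30, 14:30–17:15, 17:45–20:00.
Wyatt ∩ Nikolai: 09:45–11:00, 15:00–15:30, 17:45–19:00, 19:15–19:30.
Restricted to 10:30–19:15: 10:30–11:00, 15:00–15:30, 17:45–19:00.
Total common minutes: 30 + 30 + 75 = 135.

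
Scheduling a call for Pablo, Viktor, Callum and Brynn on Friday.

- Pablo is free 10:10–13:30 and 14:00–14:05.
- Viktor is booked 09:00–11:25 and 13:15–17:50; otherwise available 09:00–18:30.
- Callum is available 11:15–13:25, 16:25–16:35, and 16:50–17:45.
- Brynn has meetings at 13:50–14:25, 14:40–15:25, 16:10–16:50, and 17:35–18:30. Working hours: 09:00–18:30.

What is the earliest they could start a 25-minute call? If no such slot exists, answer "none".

11:25

Viktor free within 09:00–18:30: 11:25–13:15, 17:50–18:30.
Brynn free within 09:00–18:30: 09:00–13:50, 14:25–14:40, 15:25–16:10, 16:50–17:35.
Pablo ∩ Viktor: 11:25–13:15.
Pablo ∩ Viktor ∩ Callum: 11:25–13:15.
Pablo ∩ Viktor ∩ Callum ∩ Brynn: 11:25–13:15.
Windows ≥ 25 min: 11:25–13:15.
Earliest such window starts at 11:25.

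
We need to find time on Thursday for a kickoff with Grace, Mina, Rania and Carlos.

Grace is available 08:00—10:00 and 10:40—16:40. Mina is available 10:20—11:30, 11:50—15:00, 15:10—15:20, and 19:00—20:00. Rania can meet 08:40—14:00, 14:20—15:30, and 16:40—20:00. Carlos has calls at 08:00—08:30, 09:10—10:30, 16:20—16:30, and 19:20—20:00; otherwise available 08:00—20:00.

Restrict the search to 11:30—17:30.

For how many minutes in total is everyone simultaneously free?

180 minutes

Carlos free within 08:00–20:00: 08:30–09:10, 10:30–16:20, 16:30–19:20.
Grace ∩ Mina: 10:40–11:30, 11:50–15:00, 15:10–15:20.
Grace ∩ Mina ∩ Rania: 10:40–11:30, 11:50–14:00, 14:20–15:00, 15:10–15:20.
Grace ∩ Mina ∩ Rania ∩ Carlos: 10:40–11:30, 11:50–14:00, 14:20–15:00, 15:10–15:20.
Restricted to 11:30–17:30: 11:50–14:00, 14:20–15:00, 15:10–15:20.
Total common minutes: 130 + 40 + 10 = 180.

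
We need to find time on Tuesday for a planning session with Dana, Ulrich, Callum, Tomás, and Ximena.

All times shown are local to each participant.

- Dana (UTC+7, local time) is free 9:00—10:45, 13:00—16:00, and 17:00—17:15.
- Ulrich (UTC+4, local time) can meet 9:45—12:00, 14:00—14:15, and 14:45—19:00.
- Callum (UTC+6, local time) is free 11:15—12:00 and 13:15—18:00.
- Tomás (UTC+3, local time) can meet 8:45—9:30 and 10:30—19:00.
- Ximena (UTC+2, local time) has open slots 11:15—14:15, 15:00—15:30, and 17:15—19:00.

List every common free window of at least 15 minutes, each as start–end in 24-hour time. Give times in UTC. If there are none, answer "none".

Dana → UTC: 02:00–03:45, 06:00–09:00, 10:00–10:15.
Ulrich → UTC: 05:45–08:00, 10:00–10:15, 10:45–15:00.
Callum → UTC: 05:15–06:00, 07:15–12:00.
Tomás → UTC: 05:45–06:30, 07:30–16:00.
Ximena → UTC: 09:15–12:15, 13:00–13:30, 15:15–17:00.
Dana ∩ Ulrich: 06:00–08:00, 10:00–10:15.
Dana ∩ Ulrich ∩ Callum: 07:15–08:00, 10:00–10:15.
Dana ∩ Ulrich ∩ Callum ∩ Tomás: 07:30–08:00, 10:00–10:15.
Dana ∩ Ulrich ∩ Callum ∩ Tomás ∩ Ximena: 10:00–10:15.
Windows ≥ 15 min: 10:00–10:15.

10:00–10:15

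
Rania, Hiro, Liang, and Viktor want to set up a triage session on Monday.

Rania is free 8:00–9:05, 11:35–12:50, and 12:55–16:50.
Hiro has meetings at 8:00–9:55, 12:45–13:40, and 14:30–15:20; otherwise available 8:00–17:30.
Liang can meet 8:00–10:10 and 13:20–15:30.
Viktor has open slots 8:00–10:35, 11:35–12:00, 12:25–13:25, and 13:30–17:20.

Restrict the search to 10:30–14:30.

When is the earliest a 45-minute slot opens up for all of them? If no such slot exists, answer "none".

13:40

Hiro free within 08:00–17:30: 09:55–12:45, 13:40–14:30, 15:20–17:30.
Rania ∩ Hiro: 11:35–12:45, 13:40–14:30, 15:20–16:50.
Rania ∩ Hiro ∩ Liang: 13:40–14:30, 15:20–15:30.
Rania ∩ Hiro ∩ Liang ∩ Viktor: 13:40–14:30, 15:20–15:30.
Restricted to 10:30–14:30: 13:40–14:30.
Windows ≥ 45 min: 13:40–14:30.
Earliest such window starts at 13:40.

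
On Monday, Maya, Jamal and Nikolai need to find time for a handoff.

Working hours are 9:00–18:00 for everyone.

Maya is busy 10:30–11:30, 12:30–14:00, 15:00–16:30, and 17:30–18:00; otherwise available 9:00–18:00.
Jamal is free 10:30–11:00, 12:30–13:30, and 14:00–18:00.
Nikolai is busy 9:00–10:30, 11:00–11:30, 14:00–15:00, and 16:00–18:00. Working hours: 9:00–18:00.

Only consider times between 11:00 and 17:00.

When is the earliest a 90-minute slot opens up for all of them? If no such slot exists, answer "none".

none

Maya free within 09:00–18:00: 09:00–10:30, 11:30–12:30, 14:00–15:00, 16:30–17:30.
Nikolai free within 09:00–18:00: 10:30–11:00, 11:30–14:00, 15:00–16:00.
Maya ∩ Jamal: 14:00–15:00, 16:30–17:30.
Maya ∩ Jamal ∩ Nikolai: (none).
Restricted to 11:00–17:00: (none).
Windows ≥ 90 min: (none).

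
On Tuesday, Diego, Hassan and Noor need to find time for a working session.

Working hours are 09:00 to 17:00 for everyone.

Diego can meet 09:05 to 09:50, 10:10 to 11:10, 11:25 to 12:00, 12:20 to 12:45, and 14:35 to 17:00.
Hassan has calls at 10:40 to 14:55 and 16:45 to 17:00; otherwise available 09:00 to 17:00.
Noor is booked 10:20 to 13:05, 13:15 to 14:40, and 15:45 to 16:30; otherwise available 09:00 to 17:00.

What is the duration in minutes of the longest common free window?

50 minutes

Hassan free within 09:00–17:00: 09:00–10:40, 14:55–16:45.
Noor free within 09:00–17:00: 09:00–10:20, 13:05–13:15, 14:40–15:45, 16:30–17:00.
Diego ∩ Hassan: 09:05–09:50, 10:10–10:40, 14:55–16:45.
Diego ∩ Hassan ∩ Noor: 09:05–09:50, 10:10–10:20, 14:55–15:45, 16:30–16:45.
Common window lengths: 45, 10, 50, 15 min; longest is 50.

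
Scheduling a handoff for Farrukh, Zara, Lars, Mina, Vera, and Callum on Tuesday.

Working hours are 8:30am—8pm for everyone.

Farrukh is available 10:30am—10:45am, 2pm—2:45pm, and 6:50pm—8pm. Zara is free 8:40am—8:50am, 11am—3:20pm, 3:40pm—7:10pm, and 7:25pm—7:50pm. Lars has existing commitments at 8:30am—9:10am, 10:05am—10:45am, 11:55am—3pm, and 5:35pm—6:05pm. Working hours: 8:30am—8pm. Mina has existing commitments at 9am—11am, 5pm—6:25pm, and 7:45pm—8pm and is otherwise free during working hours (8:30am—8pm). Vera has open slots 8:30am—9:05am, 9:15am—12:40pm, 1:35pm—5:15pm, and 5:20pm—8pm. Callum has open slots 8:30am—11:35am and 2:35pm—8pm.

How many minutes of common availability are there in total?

Lars free within 08:30–20:00: 09:10–10:05, 10:45–11:55, 15:00–17:35, 18:05–20:00.
Mina free within 08:30–20:00: 08:30–09:00, 11:00–17:00, 18:25–19:45.
Farrukh ∩ Zara: 14:00–14:45, 18:50–19:10, 19:25–19:50.
Farrukh ∩ Zara ∩ Lars: 18:50–19:10, 19:25–19:50.
Farrukh ∩ Zara ∩ Lars ∩ Mina: 18:50–19:10, 19:25–19:45.
Farrukh ∩ Zara ∩ Lars ∩ Mina ∩ Vera: 18:50–19:10, 19:25–19:45.
Farrukh ∩ Zara ∩ Lars ∩ Mina ∩ Vera ∩ Callum: 18:50–19:10, 19:25–19:45.
Total common minutes: 20 + 20 = 40.

40 minutes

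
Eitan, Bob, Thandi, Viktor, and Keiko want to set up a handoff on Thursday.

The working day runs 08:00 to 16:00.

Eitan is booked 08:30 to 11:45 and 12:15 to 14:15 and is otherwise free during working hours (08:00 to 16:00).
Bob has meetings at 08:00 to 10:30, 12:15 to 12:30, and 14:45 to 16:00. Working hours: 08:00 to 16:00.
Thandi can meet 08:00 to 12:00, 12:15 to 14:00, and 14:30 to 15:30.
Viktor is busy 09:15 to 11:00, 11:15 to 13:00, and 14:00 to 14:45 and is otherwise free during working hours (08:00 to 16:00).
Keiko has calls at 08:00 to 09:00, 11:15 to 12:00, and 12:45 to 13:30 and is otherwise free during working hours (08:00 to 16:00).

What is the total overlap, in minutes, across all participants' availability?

Eitan free within 08:00–16:00: 08:00–08:30, 11:45–12:15, 14:15–16:00.
Bob free within 08:00–16:00: 10:30–12:15, 12:30–14:45.
Viktor free within 08:00–16:00: 08:00–09:15, 11:00–11:15, 13:00–14:00, 14:45–16:00.
Keiko free within 08:00–16:00: 09:00–11:15, 12:00–12:45, 13:30–16:00.
Eitan ∩ Bob: 11:45–12:15, 14:15–14:45.
Eitan ∩ Bob ∩ Thandi: 11:45–12:00, 14:30–14:45.
Eitan ∩ Bob ∩ Thandi ∩ Viktor: (none).
Eitan ∩ Bob ∩ Thandi ∩ Viktor ∩ Keiko: (none).
Total common minutes: 0.

0 minutes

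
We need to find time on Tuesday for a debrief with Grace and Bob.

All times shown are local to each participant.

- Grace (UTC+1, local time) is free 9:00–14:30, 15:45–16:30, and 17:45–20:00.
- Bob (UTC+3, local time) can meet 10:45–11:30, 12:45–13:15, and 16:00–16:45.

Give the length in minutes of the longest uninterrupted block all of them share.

Grace → UTC: 08:00–13:30, 14:45–15:30, 16:45–19:00.
Bob → UTC: 07:45–08:30, 09:45–10:15, 13:00–13:45.
Grace ∩ Bob: 08:00–08:30, 09:45–10:15, 13:00–13:30.
Common window lengths: 30, 30, 30 min; longest is 30.

30 minutes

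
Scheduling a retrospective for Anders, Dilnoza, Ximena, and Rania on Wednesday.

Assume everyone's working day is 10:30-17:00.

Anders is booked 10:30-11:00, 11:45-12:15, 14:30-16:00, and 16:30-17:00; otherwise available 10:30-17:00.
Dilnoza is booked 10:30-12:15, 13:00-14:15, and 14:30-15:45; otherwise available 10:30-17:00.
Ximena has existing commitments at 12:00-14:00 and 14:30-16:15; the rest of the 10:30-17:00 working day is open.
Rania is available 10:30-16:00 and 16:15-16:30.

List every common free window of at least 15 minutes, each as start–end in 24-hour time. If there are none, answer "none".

14:15–14:30, 16:15–16:30

Anders free within 10:30–17:00: 11:00–11:45, 12:15–14:30, 16:00–16:30.
Dilnoza free within 10:30–17:00: 12:15–13:00, 14:15–14:30, 15:45–17:00.
Ximena free within 10:30–17:00: 10:30–12:00, 14:00–14:30, 16:15–17:00.
Anders ∩ Dilnoza: 12:15–13:00, 14:15–14:30, 16:00–16:30.
Anders ∩ Dilnoza ∩ Ximena: 14:15–14:30, 16:15–16:30.
Anders ∩ Dilnoza ∩ Ximena ∩ Rania: 14:15–14:30, 16:15–16:30.
Windows ≥ 15 min: 14:15–14:30, 16:15–16:30.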